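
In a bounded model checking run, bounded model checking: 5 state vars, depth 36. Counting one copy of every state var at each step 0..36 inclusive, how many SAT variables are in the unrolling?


BMC unrolls to depth k, creating one copy of each state var for steps 0..k.
Step count = 36 + 1 = 37 (steps 0 through 36)
Vars per step = 5
Total = 5 * 37 = 185

185


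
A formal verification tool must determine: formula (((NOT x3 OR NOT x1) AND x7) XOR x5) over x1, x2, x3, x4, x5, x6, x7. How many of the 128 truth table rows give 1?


Formula: (((NOT x3 OR NOT x1) AND x7) XOR x5) over 7 vars (128 rows)
Evaluate each row (x1, x2, x3, x4, x5, x6, x7 as bits, MSB first):
  row 0 [0000000]: (((NOT 0 OR NOT 0) AND 0) XOR 0) -> 0
  row 1 [0000001]: (((NOT 0 OR NOT 0) AND 1) XOR 0) -> 1
  row 2 [0000010]: (((NOT 0 OR NOT 0) AND 0) XOR 0) -> 0
  row 3 [0000011]: (((NOT 0 OR NOT 0) AND 1) XOR 0) -> 1
  row 4 [0000100]: (((NOT 0 OR NOT 0) AND 0) XOR 1) -> 1
  (every remaining row is evaluated the same way; all 128 results are listed next)
Full result column, 8 rows per line (x1,x2,x3,x4 fixed per line; x5,x6,x7 runs 000..111 left to right):
  rows 0-7 [x1,x2,x3,x4=0000]: 01011010  (ones: 4)
  rows 8-15 [x1,x2,x3,x4=0001]: 01011010  (ones: 4)
  rows 16-23 [x1,x2,x3,x4=0010]: 01011010  (ones: 4)
  rows 24-31 [x1,x2,x3,x4=0011]: 01011010  (ones: 4)
  rows 32-39 [x1,x2,x3,x4=0100]: 01011010  (ones: 4)
  rows 40-47 [x1,x2,x3,x4=0101]: 01011010  (ones: 4)
  rows 48-55 [x1,x2,x3,x4=0110]: 01011010  (ones: 4)
  rows 56-63 [x1,x2,x3,x4=0111]: 01011010  (ones: 4)
  rows 64-71 [x1,x2,x3,x4=1000]: 01011010  (ones: 4)
  rows 72-79 [x1,x2,x3,x4=1001]: 01011010  (ones: 4)
  rows 80-87 [x1,x2,x3,x4=1010]: 00001111  (ones: 4)
  rows 88-95 [x1,x2,x3,x4=1011]: 00001111  (ones: 4)
  rows 96-103 [x1,x2,x3,x4=1100]: 01011010  (ones: 4)
  rows 104-111 [x1,x2,x3,x4=1101]: 01011010  (ones: 4)
  rows 112-119 [x1,x2,x3,x4=1110]: 00001111  (ones: 4)
  rows 120-127 [x1,x2,x3,x4=1111]: 00001111  (ones: 4)
Count of 1-rows = 4+4+4+4+4+4+4+4+4+4+4+4+4+4+4+4 = 64

64


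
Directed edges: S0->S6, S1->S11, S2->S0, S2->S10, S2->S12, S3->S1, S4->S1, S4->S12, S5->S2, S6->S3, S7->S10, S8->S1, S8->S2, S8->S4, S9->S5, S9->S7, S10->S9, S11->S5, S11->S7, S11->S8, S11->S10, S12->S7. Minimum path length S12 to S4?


BFS layer-by-layer from S12:
  dist 0: {S12}
  dist 1: {S7}
  dist 2: {S10}
  dist 3: {S9}
  dist 4: {S5}
  dist 5: {S2}
  dist 6: {S0}
  dist 7: {S6}
  dist 8: {S3}
  dist 9: {S1}
  dist 10: {S11}
  dist 11: {S8}
  dist 12: {S4}
  -> S4 reached at distance 12
Shortest path length = 12

12


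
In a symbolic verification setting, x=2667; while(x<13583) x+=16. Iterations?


Step 1: x goes from 2667 toward 13583 by 16; the body runs while x<13583, so iterations = ceil((bound-start)/step)
Step 2: Distance=10916
Step 3: ceil(10916/16)=683

683


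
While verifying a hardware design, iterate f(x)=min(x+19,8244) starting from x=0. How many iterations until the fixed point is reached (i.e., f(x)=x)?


Step 1: x=0, cap=8244, increment=19
Step 2: x grows by 19 each step until capped at 8244; fixed point is x=8244
Step 3: iterations = ceil(8244/19) = 434

434


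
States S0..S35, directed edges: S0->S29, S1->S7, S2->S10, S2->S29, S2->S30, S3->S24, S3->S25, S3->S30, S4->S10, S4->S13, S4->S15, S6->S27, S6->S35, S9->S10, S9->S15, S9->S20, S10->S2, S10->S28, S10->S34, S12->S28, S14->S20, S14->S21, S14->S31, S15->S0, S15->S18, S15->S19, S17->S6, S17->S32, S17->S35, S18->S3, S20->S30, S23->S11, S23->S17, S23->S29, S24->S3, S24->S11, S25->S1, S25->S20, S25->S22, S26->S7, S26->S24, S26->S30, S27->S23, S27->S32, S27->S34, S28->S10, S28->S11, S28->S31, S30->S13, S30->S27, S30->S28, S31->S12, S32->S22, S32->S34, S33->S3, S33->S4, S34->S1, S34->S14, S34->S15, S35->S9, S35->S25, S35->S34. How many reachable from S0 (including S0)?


BFS from S0:
  layer 0: {S0}
  layer 1: {S29}
Reachable set: {S0, S29}
Count = 2

2


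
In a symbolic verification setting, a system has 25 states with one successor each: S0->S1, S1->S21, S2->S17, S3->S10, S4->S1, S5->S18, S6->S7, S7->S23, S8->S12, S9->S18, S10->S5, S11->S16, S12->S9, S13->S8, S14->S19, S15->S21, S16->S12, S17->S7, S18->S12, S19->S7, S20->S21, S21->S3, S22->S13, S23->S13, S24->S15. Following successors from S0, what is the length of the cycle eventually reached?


Trace from S0 until a state repeats:
  S0 -> S1 -> S21 -> S3 -> S10 -> S5 -> S18 -> S12 -> S9 -> S18
S18 first seen at step 6, revisited at step 9.
Cycle length = 9 - 6 = 3

3


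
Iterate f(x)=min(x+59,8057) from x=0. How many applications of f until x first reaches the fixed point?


Step 1: x=0, cap=8057, increment=59
Step 2: x grows by 59 each step until capped at 8057; fixed point is x=8057
Step 3: iterations = ceil(8057/59) = 137

137


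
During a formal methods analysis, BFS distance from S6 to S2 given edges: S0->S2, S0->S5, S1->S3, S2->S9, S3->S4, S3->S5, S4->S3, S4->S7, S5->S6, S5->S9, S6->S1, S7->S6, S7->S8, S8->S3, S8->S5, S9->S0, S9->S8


BFS layer-by-layer from S6:
  dist 0: {S6}
  dist 1: {S1}
  dist 2: {S3}
  dist 3: {S4, S5}
  dist 4: {S7, S9}
  dist 5: {S0, S8}
  dist 6: {S2}
  -> S2 reached at distance 6
Shortest path length = 6

6


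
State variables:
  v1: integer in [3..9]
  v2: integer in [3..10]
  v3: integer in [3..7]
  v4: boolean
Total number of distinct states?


State space = product of domain sizes of all variables.
Domain sizes:
  v1 (integer in [3..9]): 7
  v2 (integer in [3..10]): 8
  v3 (integer in [3..7]): 5
  v4 (boolean): 2
Product = 7 * 8 * 5 * 2 = 560

560


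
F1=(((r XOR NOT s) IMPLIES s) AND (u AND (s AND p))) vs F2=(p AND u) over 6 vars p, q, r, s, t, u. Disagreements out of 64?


F1 = (((r XOR NOT s) IMPLIES s) AND (u AND (s AND p)))
F2 = (p AND u)
Evaluate both on each of 64 rows (bits = p,q,r,s,t,u):
  row 0 [000000]: F1=0 F2=0 -> 0
  row 1 [000001]: F1=0 F2=0 -> 0
  row 2 [000010]: F1=0 F2=0 -> 0
  row 3 [000011]: F1=0 F2=0 -> 0
  row 4 [000100]: F1=0 F2=0 -> 0
  (every remaining row is evaluated the same way; all 64 results are listed next)
Full result column, 8 rows per line (p,q,r fixed per line; s,t,u runs 000..111 left to right):
  rows 0-7 [p,q,r=000]: 00000000  (ones: 0)
  rows 8-15 [p,q,r=001]: 00000000  (ones: 0)
  rows 16-23 [p,q,r=010]: 00000000  (ones: 0)
  rows 24-31 [p,q,r=011]: 00000000  (ones: 0)
  rows 32-39 [p,q,r=100]: 01010000  (ones: 2)
  rows 40-47 [p,q,r=101]: 01010000  (ones: 2)
  rows 48-55 [p,q,r=110]: 01010000  (ones: 2)
  rows 56-63 [p,q,r=111]: 01010000  (ones: 2)
Disagreements = 0+0+0+0+2+2+2+2 = 8

8


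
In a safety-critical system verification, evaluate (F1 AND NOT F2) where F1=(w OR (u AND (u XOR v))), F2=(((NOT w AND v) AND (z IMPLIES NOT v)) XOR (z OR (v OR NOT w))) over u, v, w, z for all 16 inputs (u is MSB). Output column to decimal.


F1 = (w OR (u AND (u XOR v)))
F2 = (((NOT w AND v) AND (z IMPLIES NOT v)) XOR (z OR (v OR NOT w)))
Counterexample to F1=>F2 is where F1=1 and F2=0.
Evaluate each row (bits = u,v,w,z, MSB first):
  row 0 [0000]: F1=0 F2=1 -> F1&~F2 -> 0
  row 1 [0001]: F1=0 F2=1 -> F1&~F2 -> 0
  row 2 [0010]: F1=1 F2=0 -> F1&~F2 -> 1
  row 3 [0011]: F1=1 F2=1 -> F1&~F2 -> 0
  row 4 [0100]: F1=0 F2=0 -> F1&~F2 -> 0
  row 5 [0101]: F1=0 F2=1 -> F1&~F2 -> 0
  row 6 [0110]: F1=1 F2=1 -> F1&~F2 -> 0
  row 7 [0111]: F1=1 F2=1 -> F1&~F2 -> 0
  row 8 [1000]: F1=1 F2=1 -> F1&~F2 -> 0
  row 9 [1001]: F1=1 F2=1 -> F1&~F2 -> 0
  row 10 [1010]: F1=1 F2=0 -> F1&~F2 -> 1
  row 11 [1011]: F1=1 F2=1 -> F1&~F2 -> 0
  row 12 [1100]: F1=0 F2=0 -> F1&~F2 -> 0
  row 13 [1101]: F1=0 F2=1 -> F1&~F2 -> 0
  row 14 [1110]: F1=1 F2=1 -> F1&~F2 -> 0
  row 15 [1111]: F1=1 F2=1 -> F1&~F2 -> 0
Full result column, 4 rows per line (u,v fixed per line; w,z runs 00..11 left to right):
  rows 0-3 [u,v=00]: 0010  = hex 2
  rows 4-7 [u,v=01]: 0000  = hex 0
  rows 8-11 [u,v=10]: 0010  = hex 2
  rows 12-15 [u,v=11]: 0000  = hex 0
Counterexample vector (row 0 .. row 15) = 0010000000100000
Output column grouped in 4s = 0010 0000 0010 0000 = 0x2020
Convert to decimal digit by digit (value = value*16 + digit):
  2 -> 2
  2*16 + 0 = 32
  32*16 + 2 = 514
  514*16 + 0 = 8224
Decimal = 8224

8224


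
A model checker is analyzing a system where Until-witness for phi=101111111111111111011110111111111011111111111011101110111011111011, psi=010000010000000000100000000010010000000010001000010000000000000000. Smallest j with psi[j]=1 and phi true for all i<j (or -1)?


(phi U psi) at 0: need smallest j with psi[j]=1 and phi[i]=1 for all i in [0,j).
Scan from step 0:
  step 0: phi=1, psi=0 -> continue
  step 1: psi=1 and phi held for [0,1) -> witness found
Witness step = 1

1


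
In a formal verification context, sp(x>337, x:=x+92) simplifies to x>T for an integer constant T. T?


Formula: sp(P, x:=E) = exists old_x. (x = E[old_x/x]) AND P[old_x/x] (old_x is the value of x before the assignment; eliminate old_x by solving x = E[old_x/x] for old_x)
Step 1: Precondition P: x>337, i.e. old_x > 337
Step 2: Assignment gives x = old_x + 92, so old_x = x - 92
Step 3: Substitute into P: x - 92 > 337
Step 4: Simplify: x > 337+92 = 429

429


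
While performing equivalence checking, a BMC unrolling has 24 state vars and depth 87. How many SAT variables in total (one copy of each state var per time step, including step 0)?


BMC unrolls to depth k, creating one copy of each state var for steps 0..k.
Step count = 87 + 1 = 88 (steps 0 through 87)
Vars per step = 24
Total = 24 * 88 = 2112

2112


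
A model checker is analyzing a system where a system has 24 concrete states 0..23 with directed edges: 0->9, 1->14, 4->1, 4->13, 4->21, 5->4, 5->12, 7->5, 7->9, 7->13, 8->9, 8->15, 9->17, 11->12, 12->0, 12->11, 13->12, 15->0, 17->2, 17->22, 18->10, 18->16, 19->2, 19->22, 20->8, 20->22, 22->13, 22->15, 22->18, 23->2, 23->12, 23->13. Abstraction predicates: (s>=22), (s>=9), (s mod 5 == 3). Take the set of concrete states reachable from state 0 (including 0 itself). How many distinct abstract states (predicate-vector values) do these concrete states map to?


BFS from 0:
Concrete reachable: {0, 2, 9, 10, 11, 12, 13, 15, 16, 17, 18, 22}
Abstract via predicates (s>=22), (s>=9), (s mod 5 == 3):
  (0,0,0) <- {0, 2}
  (0,1,0) <- {9, 10, 11, 12, 15, 16, 17}
  (0,1,1) <- {13, 18}
  (1,1,0) <- {22}
Distinct abstract states = 4

4


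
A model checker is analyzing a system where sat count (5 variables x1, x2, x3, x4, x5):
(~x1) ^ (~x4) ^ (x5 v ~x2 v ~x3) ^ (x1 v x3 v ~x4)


CNF with 4 clauses over 5 vars (32 assignments).
An assignment satisfies CNF iff every clause has >=1 true literal.
Check each row (bits = x1,x2,x3,x4,x5; clause T/F shown):
  row 0 [00000]: clauses=TTTT -> 1
  row 1 [00001]: clauses=TTTT -> 1
  row 2 [00010]: clauses=TFTF -> 0
  row 3 [00011]: clauses=TFTF -> 0
  row 4 [00100]: clauses=TTTT -> 1
  row 5 [00101]: clauses=TTTT -> 1
  row 6 [00110]: clauses=TFTT -> 0
  row 7 [00111]: clauses=TFTT -> 0
  row 8 [01000]: clauses=TTTT -> 1
  row 9 [01001]: clauses=TTTT -> 1
  row 10 [01010]: clauses=TFTF -> 0
  row 11 [01011]: clauses=TFTF -> 0
  row 12 [01100]: clauses=TTFT -> 0
  row 13 [01101]: clauses=TTTT -> 1
  row 14 [01110]: clauses=TFFT -> 0
  row 15 [01111]: clauses=TFTT -> 0
  row 16 [10000]: clauses=FTTT -> 0
  row 17 [10001]: clauses=FTTT -> 0
  row 18 [10010]: clauses=FFTT -> 0
  row 19 [10011]: clauses=FFTT -> 0
  row 20 [10100]: clauses=FTTT -> 0
  row 21 [10101]: clauses=FTTT -> 0
  row 22 [10110]: clauses=FFTT -> 0
  row 23 [10111]: clauses=FFTT -> 0
  row 24 [11000]: clauses=FTTT -> 0
  row 25 [11001]: clauses=FTTT -> 0
  row 26 [11010]: clauses=FFTT -> 0
  row 27 [11011]: clauses=FFTT -> 0
  row 28 [11100]: clauses=FTFT -> 0
  row 29 [11101]: clauses=FTTT -> 0
  row 30 [11110]: clauses=FFFT -> 0
  row 31 [11111]: clauses=FFTT -> 0
Full result column, 8 rows per line (x1,x2 fixed per line; x3,x4,x5 runs 000..111 left to right):
  rows 0-7 [x1,x2=00]: 11001100  (ones: 4)
  rows 8-15 [x1,x2=01]: 11000100  (ones: 3)
  rows 16-23 [x1,x2=10]: 00000000  (ones: 0)
  rows 24-31 [x1,x2=11]: 00000000  (ones: 0)
Satisfying assignments = 4+3+0+0 = 7

7


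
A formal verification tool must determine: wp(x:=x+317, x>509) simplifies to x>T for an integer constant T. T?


Formula: wp(x:=E, P) = P[E/x] (substitute E for x in postcondition)
Step 1: Postcondition: x>509
Step 2: Substitute x+317 for x: x+317>509
Step 3: Solve for x: x > 509-317 = 192

192


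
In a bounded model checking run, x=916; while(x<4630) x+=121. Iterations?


Step 1: x goes from 916 toward 4630 by 121; the body runs while x<4630, so iterations = ceil((bound-start)/step)
Step 2: Distance=3714
Step 3: ceil(3714/121)=31

31


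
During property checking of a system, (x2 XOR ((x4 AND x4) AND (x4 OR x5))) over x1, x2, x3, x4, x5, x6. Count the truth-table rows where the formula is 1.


Formula: (x2 XOR ((x4 AND x4) AND (x4 OR x5))) over 6 vars (64 rows)
Evaluate each row (x1, x2, x3, x4, x5, x6 as bits, MSB first):
  row 0 [000000]: (0 XOR ((0 AND 0) AND (0 OR 0))) -> 0
  row 1 [000001]: (0 XOR ((0 AND 0) AND (0 OR 0))) -> 0
  row 2 [000010]: (0 XOR ((0 AND 0) AND (0 OR 1))) -> 0
  row 3 [000011]: (0 XOR ((0 AND 0) AND (0 OR 1))) -> 0
  row 4 [000100]: (0 XOR ((1 AND 1) AND (1 OR 0))) -> 1
  (every remaining row is evaluated the same way; all 64 results are listed next)
Full result column, 8 rows per line (x1,x2,x3 fixed per line; x4,x5,x6 runs 000..111 left to right):
  rows 0-7 [x1,x2,x3=000]: 00001111  (ones: 4)
  rows 8-15 [x1,x2,x3=001]: 00001111  (ones: 4)
  rows 16-23 [x1,x2,x3=010]: 11110000  (ones: 4)
  rows 24-31 [x1,x2,x3=011]: 11110000  (ones: 4)
  rows 32-39 [x1,x2,x3=100]: 00001111  (ones: 4)
  rows 40-47 [x1,x2,x3=101]: 00001111  (ones: 4)
  rows 48-55 [x1,x2,x3=110]: 11110000  (ones: 4)
  rows 56-63 [x1,x2,x3=111]: 11110000  (ones: 4)
Count of 1-rows = 4+4+4+4+4+4+4+4 = 32

32


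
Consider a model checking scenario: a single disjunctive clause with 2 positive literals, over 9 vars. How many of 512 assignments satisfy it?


Step 1: Total=2^9=512
Step 2: Unsat when all 2 false: 2^7=128
Step 3: Sat=512-128=384

384


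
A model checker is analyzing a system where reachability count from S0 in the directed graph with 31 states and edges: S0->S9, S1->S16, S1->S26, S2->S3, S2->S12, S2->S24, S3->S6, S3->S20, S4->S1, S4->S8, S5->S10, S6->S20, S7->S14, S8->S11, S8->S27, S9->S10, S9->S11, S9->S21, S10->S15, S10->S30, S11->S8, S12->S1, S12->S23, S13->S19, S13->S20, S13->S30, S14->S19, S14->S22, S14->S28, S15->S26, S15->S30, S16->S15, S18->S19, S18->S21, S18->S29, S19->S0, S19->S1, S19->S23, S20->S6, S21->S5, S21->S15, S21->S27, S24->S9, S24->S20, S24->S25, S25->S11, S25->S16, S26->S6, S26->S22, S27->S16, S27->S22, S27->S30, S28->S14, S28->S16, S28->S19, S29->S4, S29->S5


BFS from S0:
  layer 0: {S0}
  layer 1: {S9}
  layer 2: {S10, S11, S21}
  layer 3: {S5, S8, S15, S27, S30}
  layer 4: {S16, S22, S26}
  layer 5: {S6}
  layer 6: {S20}
Reachable set: {S0, S5, S6, S8, S9, S10, S11, S15, S16, S20, S21, S22, S26, S27, S30}
Count = 15

15


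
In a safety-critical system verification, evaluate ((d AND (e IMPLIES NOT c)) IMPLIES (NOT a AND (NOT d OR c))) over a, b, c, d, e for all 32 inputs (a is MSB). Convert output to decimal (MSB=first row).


Formula: ((d AND (e IMPLIES NOT c)) IMPLIES (NOT a AND (NOT d OR c))) over a, b, c, d, e (32 rows)
Evaluate each row (bits = a,b,c,d,e, MSB first):
  row 0 [00000]: ((0 AND (0 IMPLIES NOT 0)) IMPLIES (NOT 0 AND (NOT 0 OR 0))) -> 1
  row 1 [00001]: ((0 AND (1 IMPLIES NOT 0)) IMPLIES (NOT 0 AND (NOT 0 OR 0))) -> 1
  row 2 [00010]: ((1 AND (0 IMPLIES NOT 0)) IMPLIES (NOT 0 AND (NOT 1 OR 0))) -> 0
  row 3 [00011]: ((1 AND (1 IMPLIES NOT 0)) IMPLIES (NOT 0 AND (NOT 1 OR 0))) -> 0
  row 4 [00100]: ((0 AND (0 IMPLIES NOT 1)) IMPLIES (NOT 0 AND (NOT 0 OR 1))) -> 1
  row 5 [00101]: ((0 AND (1 IMPLIES NOT 1)) IMPLIES (NOT 0 AND (NOT 0 OR 1))) -> 1
  row 6 [00110]: ((1 AND (0 IMPLIES NOT 1)) IMPLIES (NOT 0 AND (NOT 1 OR 1))) -> 1
  row 7 [00111]: ((1 AND (1 IMPLIES NOT 1)) IMPLIES (NOT 0 AND (NOT 1 OR 1))) -> 1
  row 8 [01000]: ((0 AND (0 IMPLIES NOT 0)) IMPLIES (NOT 0 AND (NOT 0 OR 0))) -> 1
  row 9 [01001]: ((0 AND (1 IMPLIES NOT 0)) IMPLIES (NOT 0 AND (NOT 0 OR 0))) -> 1
  row 10 [01010]: ((1 AND (0 IMPLIES NOT 0)) IMPLIES (NOT 0 AND (NOT 1 OR 0))) -> 0
  row 11 [01011]: ((1 AND (1 IMPLIES NOT 0)) IMPLIES (NOT 0 AND (NOT 1 OR 0))) -> 0
  row 12 [01100]: ((0 AND (0 IMPLIES NOT 1)) IMPLIES (NOT 0 AND (NOT 0 OR 1))) -> 1
  row 13 [01101]: ((0 AND (1 IMPLIES NOT 1)) IMPLIES (NOT 0 AND (NOT 0 OR 1))) -> 1
  row 14 [01110]: ((1 AND (0 IMPLIES NOT 1)) IMPLIES (NOT 0 AND (NOT 1 OR 1))) -> 1
  row 15 [01111]: ((1 AND (1 IMPLIES NOT 1)) IMPLIES (NOT 0 AND (NOT 1 OR 1))) -> 1
  row 16 [10000]: ((0 AND (0 IMPLIES NOT 0)) IMPLIES (NOT 1 AND (NOT 0 OR 0))) -> 1
  row 17 [10001]: ((0 AND (1 IMPLIES NOT 0)) IMPLIES (NOT 1 AND (NOT 0 OR 0))) -> 1
  row 18 [10010]: ((1 AND (0 IMPLIES NOT 0)) IMPLIES (NOT 1 AND (NOT 1 OR 0))) -> 0
  row 19 [10011]: ((1 AND (1 IMPLIES NOT 0)) IMPLIES (NOT 1 AND (NOT 1 OR 0))) -> 0
  row 20 [10100]: ((0 AND (0 IMPLIES NOT 1)) IMPLIES (NOT 1 AND (NOT 0 OR 1))) -> 1
  row 21 [10101]: ((0 AND (1 IMPLIES NOT 1)) IMPLIES (NOT 1 AND (NOT 0 OR 1))) -> 1
  row 22 [10110]: ((1 AND (0 IMPLIES NOT 1)) IMPLIES (NOT 1 AND (NOT 1 OR 1))) -> 0
  row 23 [10111]: ((1 AND (1 IMPLIES NOT 1)) IMPLIES (NOT 1 AND (NOT 1 OR 1))) -> 1
  row 24 [11000]: ((0 AND (0 IMPLIES NOT 0)) IMPLIES (NOT 1 AND (NOT 0 OR 0))) -> 1
  row 25 [11001]: ((0 AND (1 IMPLIES NOT 0)) IMPLIES (NOT 1 AND (NOT 0 OR 0))) -> 1
  row 26 [11010]: ((1 AND (0 IMPLIES NOT 0)) IMPLIES (NOT 1 AND (NOT 1 OR 0))) -> 0
  row 27 [11011]: ((1 AND (1 IMPLIES NOT 0)) IMPLIES (NOT 1 AND (NOT 1 OR 0))) -> 0
  row 28 [11100]: ((0 AND (0 IMPLIES NOT 1)) IMPLIES (NOT 1 AND (NOT 0 OR 1))) -> 1
  row 29 [11101]: ((0 AND (1 IMPLIES NOT 1)) IMPLIES (NOT 1 AND (NOT 0 OR 1))) -> 1
  row 30 [11110]: ((1 AND (0 IMPLIES NOT 1)) IMPLIES (NOT 1 AND (NOT 1 OR 1))) -> 0
  row 31 [11111]: ((1 AND (1 IMPLIES NOT 1)) IMPLIES (NOT 1 AND (NOT 1 OR 1))) -> 1
Full result column, 4 rows per line (a,b,c fixed per line; d,e runs 00..11 left to right):
  rows 0-3 [a,b,c=000]: 1100  = hex C
  rows 4-7 [a,b,c=001]: 1111  = hex F
  rows 8-11 [a,b,c=010]: 1100  = hex C
  rows 12-15 [a,b,c=011]: 1111  = hex F
  rows 16-19 [a,b,c=100]: 1100  = hex C
  rows 20-23 [a,b,c=101]: 1101  = hex D
  rows 24-27 [a,b,c=110]: 1100  = hex C
  rows 28-31 [a,b,c=111]: 1101  = hex D
Output column (row 0 .. row 31) = 11001111110011111100110111001101
Output column grouped in 4s = 1100 1111 1100 1111 1100 1101 1100 1101 = 0xCFCFCDCD
Convert to decimal digit by digit (value = value*16 + digit):
  C -> 12
  12*16 + 15 (F) = 207
  207*16 + 12 (C) = 3324
  3324*16 + 15 (F) = 53199
  53199*16 + 12 (C) = 851196
  851196*16 + 13 (D) = 13619149
  13619149*16 + 12 (C) = 217906396
  217906396*16 + 13 (D) = 3486502349
Decimal = 3486502349

3486502349


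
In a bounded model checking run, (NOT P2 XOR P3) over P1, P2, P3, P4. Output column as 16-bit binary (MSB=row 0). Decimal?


Formula: (NOT P2 XOR P3) over P1, P2, P3, P4 (16 rows)
Evaluate each row (bits = P1,P2,P3,P4, MSB first):
  row 0 [0000]: (NOT 0 XOR 0) -> 1
  row 1 [0001]: (NOT 0 XOR 0) -> 1
  row 2 [0010]: (NOT 0 XOR 1) -> 0
  row 3 [0011]: (NOT 0 XOR 1) -> 0
  row 4 [0100]: (NOT 1 XOR 0) -> 0
  row 5 [0101]: (NOT 1 XOR 0) -> 0
  row 6 [0110]: (NOT 1 XOR 1) -> 1
  row 7 [0111]: (NOT 1 XOR 1) -> 1
  row 8 [1000]: (NOT 0 XOR 0) -> 1
  row 9 [1001]: (NOT 0 XOR 0) -> 1
  row 10 [1010]: (NOT 0 XOR 1) -> 0
  row 11 [1011]: (NOT 0 XOR 1) -> 0
  row 12 [1100]: (NOT 1 XOR 0) -> 0
  row 13 [1101]: (NOT 1 XOR 0) -> 0
  row 14 [1110]: (NOT 1 XOR 1) -> 1
  row 15 [1111]: (NOT 1 XOR 1) -> 1
Full result column, 4 rows per line (P1,P2 fixed per line; P3,P4 runs 00..11 left to right):
  rows 0-3 [P1,P2=00]: 1100  = hex C
  rows 4-7 [P1,P2=01]: 0011  = hex 3
  rows 8-11 [P1,P2=10]: 1100  = hex C
  rows 12-15 [P1,P2=11]: 0011  = hex 3
Output column (row 0 .. row 15) = 1100001111000011
Output column grouped in 4s = 1100 0011 1100 0011 = 0xC3C3
Convert to decimal digit by digit (value = value*16 + digit):
  C -> 12
  12*16 + 3 = 195
  195*16 + 12 (C) = 3132
  3132*16 + 3 = 50115
Decimal = 50115

50115


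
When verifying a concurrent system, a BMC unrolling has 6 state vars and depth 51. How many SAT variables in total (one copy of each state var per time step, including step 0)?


BMC unrolls to depth k, creating one copy of each state var for steps 0..k.
Step count = 51 + 1 = 52 (steps 0 through 51)
Vars per step = 6
Total = 6 * 52 = 312

312


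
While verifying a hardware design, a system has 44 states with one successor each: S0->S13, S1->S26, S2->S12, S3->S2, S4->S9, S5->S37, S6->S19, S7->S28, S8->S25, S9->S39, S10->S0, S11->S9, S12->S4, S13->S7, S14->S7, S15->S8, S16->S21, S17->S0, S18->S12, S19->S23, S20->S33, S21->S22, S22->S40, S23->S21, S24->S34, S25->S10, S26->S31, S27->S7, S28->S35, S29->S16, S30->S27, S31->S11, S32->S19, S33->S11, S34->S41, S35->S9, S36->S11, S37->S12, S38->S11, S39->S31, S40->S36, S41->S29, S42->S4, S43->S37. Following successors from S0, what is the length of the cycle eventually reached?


Trace from S0 until a state repeats:
  S0 -> S13 -> S7 -> S28 -> S35 -> S9 -> S39 -> S31 -> S11 -> S9
S9 first seen at step 5, revisited at step 9.
Cycle length = 9 - 5 = 4

4


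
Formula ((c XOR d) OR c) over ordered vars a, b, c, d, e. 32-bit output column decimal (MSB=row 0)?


Formula: ((c XOR d) OR c) over a, b, c, d, e (32 rows)
Evaluate each row (bits = a,b,c,d,e, MSB first):
  row 0 [00000]: ((0 XOR 0) OR 0) -> 0
  row 1 [00001]: ((0 XOR 0) OR 0) -> 0
  row 2 [00010]: ((0 XOR 1) OR 0) -> 1
  row 3 [00011]: ((0 XOR 1) OR 0) -> 1
  row 4 [00100]: ((1 XOR 0) OR 1) -> 1
  row 5 [00101]: ((1 XOR 0) OR 1) -> 1
  row 6 [00110]: ((1 XOR 1) OR 1) -> 1
  row 7 [00111]: ((1 XOR 1) OR 1) -> 1
  row 8 [01000]: ((0 XOR 0) OR 0) -> 0
  row 9 [01001]: ((0 XOR 0) OR 0) -> 0
  row 10 [01010]: ((0 XOR 1) OR 0) -> 1
  row 11 [01011]: ((0 XOR 1) OR 0) -> 1
  row 12 [01100]: ((1 XOR 0) OR 1) -> 1
  row 13 [01101]: ((1 XOR 0) OR 1) -> 1
  row 14 [01110]: ((1 XOR 1) OR 1) -> 1
  row 15 [01111]: ((1 XOR 1) OR 1) -> 1
  row 16 [10000]: ((0 XOR 0) OR 0) -> 0
  row 17 [10001]: ((0 XOR 0) OR 0) -> 0
  row 18 [10010]: ((0 XOR 1) OR 0) -> 1
  row 19 [10011]: ((0 XOR 1) OR 0) -> 1
  row 20 [10100]: ((1 XOR 0) OR 1) -> 1
  row 21 [10101]: ((1 XOR 0) OR 1) -> 1
  row 22 [10110]: ((1 XOR 1) OR 1) -> 1
  row 23 [10111]: ((1 XOR 1) OR 1) -> 1
  row 24 [11000]: ((0 XOR 0) OR 0) -> 0
  row 25 [11001]: ((0 XOR 0) OR 0) -> 0
  row 26 [11010]: ((0 XOR 1) OR 0) -> 1
  row 27 [11011]: ((0 XOR 1) OR 0) -> 1
  row 28 [11100]: ((1 XOR 0) OR 1) -> 1
  row 29 [11101]: ((1 XOR 0) OR 1) -> 1
  row 30 [11110]: ((1 XOR 1) OR 1) -> 1
  row 31 [11111]: ((1 XOR 1) OR 1) -> 1
Full result column, 4 rows per line (a,b,c fixed per line; d,e runs 00..11 left to right):
  rows 0-3 [a,b,c=000]: 0011  = hex 3
  rows 4-7 [a,b,c=001]: 1111  = hex F
  rows 8-11 [a,b,c=010]: 0011  = hex 3
  rows 12-15 [a,b,c=011]: 1111  = hex F
  rows 16-19 [a,b,c=100]: 0011  = hex 3
  rows 20-23 [a,b,c=101]: 1111  = hex F
  rows 24-27 [a,b,c=110]: 0011  = hex 3
  rows 28-31 [a,b,c=111]: 1111  = hex F
Output column (row 0 .. row 31) = 00111111001111110011111100111111
Output column grouped in 4s = 0011 1111 0011 1111 0011 1111 0011 1111 = 0x3F3F3F3F
Convert to decimal digit by digit (value = value*16 + digit):
  3 -> 3
  3*16 + 15 (F) = 63
  63*16 + 3 = 1011
  1011*16 + 15 (F) = 16191
  16191*16 + 3 = 259059
  259059*16 + 15 (F) = 4144959
  4144959*16 + 3 = 66319347
  66319347*16 + 15 (F) = 1061109567
Decimal = 1061109567

1061109567


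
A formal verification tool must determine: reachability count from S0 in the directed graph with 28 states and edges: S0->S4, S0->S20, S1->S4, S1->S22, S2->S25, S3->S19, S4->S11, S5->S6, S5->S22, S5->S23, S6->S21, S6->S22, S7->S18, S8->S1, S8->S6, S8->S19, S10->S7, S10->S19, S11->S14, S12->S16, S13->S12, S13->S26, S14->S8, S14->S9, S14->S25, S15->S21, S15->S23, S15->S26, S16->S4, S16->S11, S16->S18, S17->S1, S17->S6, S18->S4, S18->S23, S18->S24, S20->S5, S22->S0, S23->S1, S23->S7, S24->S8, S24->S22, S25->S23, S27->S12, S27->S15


BFS from S0:
  layer 0: {S0}
  layer 1: {S4, S20}
  layer 2: {S5, S11}
  layer 3: {S6, S14, S22, S23}
  layer 4: {S1, S7, S8, S9, S21, S25}
  layer 5: {S18, S19}
  layer 6: {S24}
Reachable set: {S0, S1, S4, S5, S6, S7, S8, S9, S11, S14, S18, S19, S20, S21, S22, S23, S24, S25}
Count = 18

18


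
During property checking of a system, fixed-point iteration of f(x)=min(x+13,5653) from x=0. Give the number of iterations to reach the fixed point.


Step 1: x=0, cap=5653, increment=13
Step 2: x grows by 13 each step until capped at 5653; fixed point is x=5653
Step 3: iterations = ceil(5653/13) = 435

435


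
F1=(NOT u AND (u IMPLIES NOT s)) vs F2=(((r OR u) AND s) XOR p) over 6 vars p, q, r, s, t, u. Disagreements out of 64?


F1 = (NOT u AND (u IMPLIES NOT s))
F2 = (((r OR u) AND s) XOR p)
Evaluate both on each of 64 rows (bits = p,q,r,s,t,u):
  row 0 [000000]: F1=1 F2=0 (differ) -> 1
  row 1 [000001]: F1=0 F2=0 -> 0
  row 2 [000010]: F1=1 F2=0 (differ) -> 1
  row 3 [000011]: F1=0 F2=0 -> 0
  row 4 [000100]: F1=1 F2=0 (differ) -> 1
  (every remaining row is evaluated the same way; all 64 results are listed next)
Full result column, 8 rows per line (p,q,r fixed per line; s,t,u runs 000..111 left to right):
  rows 0-7 [p,q,r=000]: 10101111  (ones: 6)
  rows 8-15 [p,q,r=001]: 10100101  (ones: 4)
  rows 16-23 [p,q,r=010]: 10101111  (ones: 6)
  rows 24-31 [p,q,r=011]: 10100101  (ones: 4)
  rows 32-39 [p,q,r=100]: 01010000  (ones: 2)
  rows 40-47 [p,q,r=101]: 01011010  (ones: 4)
  rows 48-55 [p,q,r=110]: 01010000  (ones: 2)
  rows 56-63 [p,q,r=111]: 01011010  (ones: 4)
Disagreements = 6+4+6+4+2+4+2+4 = 32

32


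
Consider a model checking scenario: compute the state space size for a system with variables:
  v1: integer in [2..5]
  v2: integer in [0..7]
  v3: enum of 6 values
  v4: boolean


State space = product of domain sizes of all variables.
Domain sizes:
  v1 (integer in [2..5]): 4
  v2 (integer in [0..7]): 8
  v3 (enum of 6 values): 6
  v4 (boolean): 2
Product = 4 * 8 * 6 * 2 = 384

384


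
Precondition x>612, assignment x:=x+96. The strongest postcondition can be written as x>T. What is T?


Formula: sp(P, x:=E) = exists old_x. (x = E[old_x/x]) AND P[old_x/x] (old_x is the value of x before the assignment; eliminate old_x by solving x = E[old_x/x] for old_x)
Step 1: Precondition P: x>612, i.e. old_x > 612
Step 2: Assignment gives x = old_x + 96, so old_x = x - 96
Step 3: Substitute into P: x - 96 > 612
Step 4: Simplify: x > 612+96 = 708

708


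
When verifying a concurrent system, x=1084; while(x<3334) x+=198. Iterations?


Step 1: x goes from 1084 toward 3334 by 198; the body runs while x<3334, so iterations = ceil((bound-start)/step)
Step 2: Distance=2250
Step 3: ceil(2250/198)=12

12


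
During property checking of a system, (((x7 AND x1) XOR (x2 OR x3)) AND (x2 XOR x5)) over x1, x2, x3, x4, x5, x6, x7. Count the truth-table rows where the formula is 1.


Formula: (((x7 AND x1) XOR (x2 OR x3)) AND (x2 XOR x5)) over 7 vars (128 rows)
Evaluate each row (x1, x2, x3, x4, x5, x6, x7 as bits, MSB first):
  row 0 [0000000]: (((0 AND 0) XOR (0 OR 0)) AND (0 XOR 0)) -> 0
  row 1 [0000001]: (((1 AND 0) XOR (0 OR 0)) AND (0 XOR 0)) -> 0
  row 2 [0000010]: (((0 AND 0) XOR (0 OR 0)) AND (0 XOR 0)) -> 0
  row 3 [0000011]: (((1 AND 0) XOR (0 OR 0)) AND (0 XOR 0)) -> 0
  row 4 [0000100]: (((0 AND 0) XOR (0 OR 0)) AND (0 XOR 1)) -> 0
  (every remaining row is evaluated the same way; all 128 results are listed next)
Full result column, 8 rows per line (x1,x2,x3,x4 fixed per line; x5,x6,x7 runs 000..111 left to right):
  rows 0-7 [x1,x2,x3,x4=0000]: 00000000  (ones: 0)
  rows 8-15 [x1,x2,x3,x4=0001]: 00000000  (ones: 0)
  rows 16-23 [x1,x2,x3,x4=0010]: 00001111  (ones: 4)
  rows 24-31 [x1,x2,x3,x4=0011]: 00001111  (ones: 4)
  rows 32-39 [x1,x2,x3,x4=0100]: 11110000  (ones: 4)
  rows 40-47 [x1,x2,x3,x4=0101]: 11110000  (ones: 4)
  rows 48-55 [x1,x2,x3,x4=0110]: 11110000  (ones: 4)
  rows 56-63 [x1,x2,x3,x4=0111]: 11110000  (ones: 4)
  rows 64-71 [x1,x2,x3,x4=1000]: 00000101  (ones: 2)
  rows 72-79 [x1,x2,x3,x4=1001]: 00000101  (ones: 2)
  rows 80-87 [x1,x2,x3,x4=1010]: 00001010  (ones: 2)
  rows 88-95 [x1,x2,x3,x4=1011]: 00001010  (ones: 2)
  rows 96-103 [x1,x2,x3,x4=1100]: 10100000  (ones: 2)
  rows 104-111 [x1,x2,x3,x4=1101]: 10100000  (ones: 2)
  rows 112-119 [x1,x2,x3,x4=1110]: 10100000  (ones: 2)
  rows 120-127 [x1,x2,x3,x4=1111]: 10100000  (ones: 2)
Count of 1-rows = 0+0+4+4+4+4+4+4+2+2+2+2+2+2+2+2 = 40

40


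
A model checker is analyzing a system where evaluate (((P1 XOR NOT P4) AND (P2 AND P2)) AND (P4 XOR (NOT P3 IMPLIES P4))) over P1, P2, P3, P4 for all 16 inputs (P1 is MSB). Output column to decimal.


Formula: (((P1 XOR NOT P4) AND (P2 AND P2)) AND (P4 XOR (NOT P3 IMPLIES P4))) over P1, P2, P3, P4 (16 rows)
Evaluate each row (bits = P1,P2,P3,P4, MSB first):
  row 0 [0000]: (((0 XOR NOT 0) AND (0 AND 0)) AND (0 XOR (NOT 0 IMPLIES 0))) -> 0
  row 1 [0001]: (((0 XOR NOT 1) AND (0 AND 0)) AND (1 XOR (NOT 0 IMPLIES 1))) -> 0
  row 2 [0010]: (((0 XOR NOT 0) AND (0 AND 0)) AND (0 XOR (NOT 1 IMPLIES 0))) -> 0
  row 3 [0011]: (((0 XOR NOT 1) AND (0 AND 0)) AND (1 XOR (NOT 1 IMPLIES 1))) -> 0
  row 4 [0100]: (((0 XOR NOT 0) AND (1 AND 1)) AND (0 XOR (NOT 0 IMPLIES 0))) -> 0
  row 5 [0101]: (((0 XOR NOT 1) AND (1 AND 1)) AND (1 XOR (NOT 0 IMPLIES 1))) -> 0
  row 6 [0110]: (((0 XOR NOT 0) AND (1 AND 1)) AND (0 XOR (NOT 1 IMPLIES 0))) -> 1
  row 7 [0111]: (((0 XOR NOT 1) AND (1 AND 1)) AND (1 XOR (NOT 1 IMPLIES 1))) -> 0
  row 8 [1000]: (((1 XOR NOT 0) AND (0 AND 0)) AND (0 XOR (NOT 0 IMPLIES 0))) -> 0
  row 9 [1001]: (((1 XOR NOT 1) AND (0 AND 0)) AND (1 XOR (NOT 0 IMPLIES 1))) -> 0
  row 10 [1010]: (((1 XOR NOT 0) AND (0 AND 0)) AND (0 XOR (NOT 1 IMPLIES 0))) -> 0
  row 11 [1011]: (((1 XOR NOT 1) AND (0 AND 0)) AND (1 XOR (NOT 1 IMPLIES 1))) -> 0
  row 12 [1100]: (((1 XOR NOT 0) AND (1 AND 1)) AND (0 XOR (NOT 0 IMPLIES 0))) -> 0
  row 13 [1101]: (((1 XOR NOT 1) AND (1 AND 1)) AND (1 XOR (NOT 0 IMPLIES 1))) -> 0
  row 14 [1110]: (((1 XOR NOT 0) AND (1 AND 1)) AND (0 XOR (NOT 1 IMPLIES 0))) -> 0
  row 15 [1111]: (((1 XOR NOT 1) AND (1 AND 1)) AND (1 XOR (NOT 1 IMPLIES 1))) -> 0
Full result column, 4 rows per line (P1,P2 fixed per line; P3,P4 runs 00..11 left to right):
  rows 0-3 [P1,P2=00]: 0000  = hex 0
  rows 4-7 [P1,P2=01]: 0010  = hex 2
  rows 8-11 [P1,P2=10]: 0000  = hex 0
  rows 12-15 [P1,P2=11]: 0000  = hex 0
Output column (row 0 .. row 15) = 0000001000000000
Output column grouped in 4s = 0000 0010 0000 0000 = 0x0200
Convert to decimal digit by digit (value = value*16 + digit):
  0 -> 0
  0*16 + 2 = 2
  2*16 + 0 = 32
  32*16 + 0 = 512
Decimal = 512

512


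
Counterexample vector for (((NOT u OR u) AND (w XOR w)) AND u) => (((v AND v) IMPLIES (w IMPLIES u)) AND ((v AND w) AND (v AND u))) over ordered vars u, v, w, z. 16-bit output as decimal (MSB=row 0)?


F1 = (((NOT u OR u) AND (w XOR w)) AND u)
F2 = (((v AND v) IMPLIES (w IMPLIES u)) AND ((v AND w) AND (v AND u)))
Counterexample to F1=>F2 is where F1=1 and F2=0.
Evaluate each row (bits = u,v,w,z, MSB first):
  row 0 [0000]: F1=0 F2=0 -> F1&~F2 -> 0
  row 1 [0001]: F1=0 F2=0 -> F1&~F2 -> 0
  row 2 [0010]: F1=0 F2=0 -> F1&~F2 -> 0
  row 3 [0011]: F1=0 F2=0 -> F1&~F2 -> 0
  row 4 [0100]: F1=0 F2=0 -> F1&~F2 -> 0
  row 5 [0101]: F1=0 F2=0 -> F1&~F2 -> 0
  row 6 [0110]: F1=0 F2=0 -> F1&~F2 -> 0
  row 7 [0111]: F1=0 F2=0 -> F1&~F2 -> 0
  row 8 [1000]: F1=0 F2=0 -> F1&~F2 -> 0
  row 9 [1001]: F1=0 F2=0 -> F1&~F2 -> 0
  row 10 [1010]: F1=0 F2=0 -> F1&~F2 -> 0
  row 11 [1011]: F1=0 F2=0 -> F1&~F2 -> 0
  row 12 [1100]: F1=0 F2=0 -> F1&~F2 -> 0
  row 13 [1101]: F1=0 F2=0 -> F1&~F2 -> 0
  row 14 [1110]: F1=0 F2=1 -> F1&~F2 -> 0
  row 15 [1111]: F1=0 F2=1 -> F1&~F2 -> 0
Full result column, 4 rows per line (u,v fixed per line; w,z runs 00..11 left to right):
  rows 0-3 [u,v=00]: 0000  = hex 0
  rows 4-7 [u,v=01]: 0000  = hex 0
  rows 8-11 [u,v=10]: 0000  = hex 0
  rows 12-15 [u,v=11]: 0000  = hex 0
Counterexample vector (row 0 .. row 15) = 0000000000000000
Output column grouped in 4s = 0000 0000 0000 0000 = 0x0000
Convert to decimal digit by digit (value = value*16 + digit):
  0 -> 0
  0*16 + 0 = 0
  0*16 + 0 = 0
  0*16 + 0 = 0
Decimal = 0

0


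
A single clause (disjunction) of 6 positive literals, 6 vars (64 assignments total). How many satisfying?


Step 1: Total=2^6=64
Step 2: Unsat when all 6 false: 2^0=1
Step 3: Sat=64-1=63

63


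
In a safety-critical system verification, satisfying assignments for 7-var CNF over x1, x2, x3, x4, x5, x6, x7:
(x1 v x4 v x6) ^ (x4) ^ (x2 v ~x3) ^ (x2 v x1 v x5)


CNF with 4 clauses over 7 vars (128 assignments).
An assignment satisfies CNF iff every clause has >=1 true literal.
Check each row (bits = x1,x2,x3,x4,x5,x6,x7; clause T/F shown):
  row 0 [0000000]: clauses=FFTF -> 0
  row 1 [0000001]: clauses=FFTF -> 0
  row 2 [0000010]: clauses=TFTF -> 0
  row 3 [0000011]: clauses=TFTF -> 0
  row 4 [0000100]: clauses=FFTT -> 0
  (every remaining row is evaluated the same way; all 128 results are listed next)
Full result column, 8 rows per line (x1,x2,x3,x4 fixed per line; x5,x6,x7 runs 000..111 left to right):
  rows 0-7 [x1,x2,x3,x4=0000]: 00000000  (ones: 0)
  rows 8-15 [x1,x2,x3,x4=0001]: 00001111  (ones: 4)
  rows 16-23 [x1,x2,x3,x4=0010]: 00000000  (ones: 0)
  rows 24-31 [x1,x2,x3,x4=0011]: 00000000  (ones: 0)
  rows 32-39 [x1,x2,x3,x4=0100]: 00000000  (ones: 0)
  rows 40-47 [x1,x2,x3,x4=0101]: 11111111  (ones: 8)
  rows 48-55 [x1,x2,x3,x4=0110]: 00000000  (ones: 0)
  rows 56-63 [x1,x2,x3,x4=0111]: 11111111  (ones: 8)
  rows 64-71 [x1,x2,x3,x4=1000]: 00000000  (ones: 0)
  rows 72-79 [x1,x2,x3,x4=1001]: 11111111  (ones: 8)
  rows 80-87 [x1,x2,x3,x4=1010]: 00000000  (ones: 0)
  rows 88-95 [x1,x2,x3,x4=1011]: 00000000  (ones: 0)
  rows 96-103 [x1,x2,x3,x4=1100]: 00000000  (ones: 0)
  rows 104-111 [x1,x2,x3,x4=1101]: 11111111  (ones: 8)
  rows 112-119 [x1,x2,x3,x4=1110]: 00000000  (ones: 0)
  rows 120-127 [x1,x2,x3,x4=1111]: 11111111  (ones: 8)
Satisfying assignments = 0+4+0+0+0+8+0+8+0+8+0+0+0+8+0+8 = 44

44


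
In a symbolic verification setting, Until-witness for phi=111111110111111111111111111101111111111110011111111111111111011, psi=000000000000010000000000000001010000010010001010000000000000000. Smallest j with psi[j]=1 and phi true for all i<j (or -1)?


(phi U psi) at 0: need smallest j with psi[j]=1 and phi[i]=1 for all i in [0,j).
Scan from step 0:
  step 0: phi=1, psi=0 -> continue
  step 1: phi=1, psi=0 -> continue
  step 2: phi=1, psi=0 -> continue
  step 3: phi=1, psi=0 -> continue
  step 8: phi=0 -> phi-prefix broken from here
  step 13: psi=1 but phi already failed -> not a witness
  step 29: psi=1 but phi already failed -> not a witness
  step 31: psi=1 but phi already failed -> not a witness
  step 37: psi=1 but phi already failed -> not a witness
  step 40: psi=1 but phi already failed -> not a witness
  step 44: psi=1 but phi already failed -> not a witness
  step 46: psi=1 but phi already failed -> not a witness
  end of trace: no witness -> -1
Witness step = -1

-1


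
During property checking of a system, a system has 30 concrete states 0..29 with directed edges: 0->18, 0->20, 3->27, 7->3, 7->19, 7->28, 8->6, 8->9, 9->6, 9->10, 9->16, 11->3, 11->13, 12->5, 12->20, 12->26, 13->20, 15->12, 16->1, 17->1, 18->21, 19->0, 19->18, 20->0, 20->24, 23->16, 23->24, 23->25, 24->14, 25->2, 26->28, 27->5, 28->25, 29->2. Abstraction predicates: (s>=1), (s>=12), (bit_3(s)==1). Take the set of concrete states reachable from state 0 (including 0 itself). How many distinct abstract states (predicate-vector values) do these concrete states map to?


BFS from 0:
Concrete reachable: {0, 14, 18, 20, 21, 24}
Abstract via predicates (s>=1), (s>=12), (bit_3(s)==1):
  (0,0,0) <- {0}
  (1,1,0) <- {18, 20, 21}
  (1,1,1) <- {14, 24}
Distinct abstract states = 3

3


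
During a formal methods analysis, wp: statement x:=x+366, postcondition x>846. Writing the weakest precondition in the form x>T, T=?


Formula: wp(x:=E, P) = P[E/x] (substitute E for x in postcondition)
Step 1: Postcondition: x>846
Step 2: Substitute x+366 for x: x+366>846
Step 3: Solve for x: x > 846-366 = 480

480


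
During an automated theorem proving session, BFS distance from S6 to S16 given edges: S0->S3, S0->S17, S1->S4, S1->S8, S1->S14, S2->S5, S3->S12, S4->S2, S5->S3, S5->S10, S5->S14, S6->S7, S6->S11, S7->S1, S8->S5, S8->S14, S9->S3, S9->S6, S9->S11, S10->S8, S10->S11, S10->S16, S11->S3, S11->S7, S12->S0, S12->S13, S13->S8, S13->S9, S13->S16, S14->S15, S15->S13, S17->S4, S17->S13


BFS layer-by-layer from S6:
  dist 0: {S6}
  dist 1: {S7, S11}
  dist 2: {S1, S3}
  dist 3: {S4, S8, S12, S14}
  dist 4: {S0, S2, S5, S13, S15}
  dist 5: {S9, S10, S16, S17}
  -> S16 reached at distance 5
Shortest path length = 5

5


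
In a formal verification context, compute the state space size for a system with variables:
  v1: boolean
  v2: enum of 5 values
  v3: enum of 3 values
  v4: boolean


State space = product of domain sizes of all variables.
Domain sizes:
  v1 (boolean): 2
  v2 (enum of 5 values): 5
  v3 (enum of 3 values): 3
  v4 (boolean): 2
Product = 2 * 5 * 3 * 2 = 60

60


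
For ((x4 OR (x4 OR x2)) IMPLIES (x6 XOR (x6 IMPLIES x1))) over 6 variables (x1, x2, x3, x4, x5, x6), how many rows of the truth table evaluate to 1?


Formula: ((x4 OR (x4 OR x2)) IMPLIES (x6 XOR (x6 IMPLIES x1))) over 6 vars (64 rows)
Evaluate each row (x1, x2, x3, x4, x5, x6 as bits, MSB first):
  row 0 [000000]: ((0 OR (0 OR 0)) IMPLIES (0 XOR (0 IMPLIES 0))) -> 1
  row 1 [000001]: ((0 OR (0 OR 0)) IMPLIES (1 XOR (1 IMPLIES 0))) -> 1
  row 2 [000010]: ((0 OR (0 OR 0)) IMPLIES (0 XOR (0 IMPLIES 0))) -> 1
  row 3 [000011]: ((0 OR (0 OR 0)) IMPLIES (1 XOR (1 IMPLIES 0))) -> 1
  row 4 [000100]: ((1 OR (1 OR 0)) IMPLIES (0 XOR (0 IMPLIES 0))) -> 1
  (every remaining row is evaluated the same way; all 64 results are listed next)
Full result column, 8 rows per line (x1,x2,x3 fixed per line; x4,x5,x6 runs 000..111 left to right):
  rows 0-7 [x1,x2,x3=000]: 11111111  (ones: 8)
  rows 8-15 [x1,x2,x3=001]: 11111111  (ones: 8)
  rows 16-23 [x1,x2,x3=010]: 11111111  (ones: 8)
  rows 24-31 [x1,x2,x3=011]: 11111111  (ones: 8)
  rows 32-39 [x1,x2,x3=100]: 11111010  (ones: 6)
  rows 40-47 [x1,x2,x3=101]: 11111010  (ones: 6)
  rows 48-55 [x1,x2,x3=110]: 10101010  (ones: 4)
  rows 56-63 [x1,x2,x3=111]: 10101010  (ones: 4)
Count of 1-rows = 8+8+8+8+6+6+4+4 = 52

52


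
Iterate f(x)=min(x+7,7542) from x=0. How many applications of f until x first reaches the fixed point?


Step 1: x=0, cap=7542, increment=7
Step 2: x grows by 7 each step until capped at 7542; fixed point is x=7542
Step 3: iterations = ceil(7542/7) = 1078

1078


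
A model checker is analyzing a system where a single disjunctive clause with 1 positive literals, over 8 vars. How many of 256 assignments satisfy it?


Step 1: Total=2^8=256
Step 2: Unsat when all 1 false: 2^7=128
Step 3: Sat=256-128=128

128


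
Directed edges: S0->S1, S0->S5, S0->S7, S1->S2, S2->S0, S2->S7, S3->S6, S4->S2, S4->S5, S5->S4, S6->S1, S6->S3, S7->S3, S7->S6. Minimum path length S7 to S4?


BFS layer-by-layer from S7:
  dist 0: {S7}
  dist 1: {S3, S6}
  dist 2: {S1}
  dist 3: {S2}
  dist 4: {S0}
  dist 5: {S5}
  dist 6: {S4}
  -> S4 reached at distance 6
Shortest path length = 6

6


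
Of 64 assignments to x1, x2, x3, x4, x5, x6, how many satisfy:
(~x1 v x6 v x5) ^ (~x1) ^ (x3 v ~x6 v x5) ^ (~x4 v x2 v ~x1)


CNF with 4 clauses over 6 vars (64 assignments).
An assignment satisfies CNF iff every clause has >=1 true literal.
Check each row (bits = x1,x2,x3,x4,x5,x6; clause T/F shown):
  row 0 [000000]: clauses=TTTT -> 1
  row 1 [000001]: clauses=TTFT -> 0
  row 2 [000010]: clauses=TTTT -> 1
  row 3 [000011]: clauses=TTTT -> 1
  row 4 [000100]: clauses=TTTT -> 1
  (every remaining row is evaluated the same way; all 64 results are listed next)
Full result column, 8 rows per line (x1,x2,x3 fixed per line; x4,x5,x6 runs 000..111 left to right):
  rows 0-7 [x1,x2,x3=000]: 10111011  (ones: 6)
  rows 8-15 [x1,x2,x3=001]: 11111111  (ones: 8)
  rows 16-23 [x1,x2,x3=010]: 10111011  (ones: 6)
  rows 24-31 [x1,x2,x3=011]: 11111111  (ones: 8)
  rows 32-39 [x1,x2,x3=100]: 00000000  (ones: 0)
  rows 40-47 [x1,x2,x3=101]: 00000000  (ones: 0)
  rows 48-55 [x1,x2,x3=110]: 00000000  (ones: 0)
  rows 56-63 [x1,x2,x3=111]: 00000000  (ones: 0)
Satisfying assignments = 6+8+6+8+0+0+0+0 = 28

28
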